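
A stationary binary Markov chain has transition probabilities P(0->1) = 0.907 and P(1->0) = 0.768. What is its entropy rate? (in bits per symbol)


Stationary distribution: pi_0 = p10/(p01+p10) = 0.4585, pi_1 = 0.5415. Entropy rate H' = pi_0*H(p01) + pi_1*H(p10) = 0.4585*0.4464 + 0.5415*0.7815 = 0.6278

0.6278 bits/symbol


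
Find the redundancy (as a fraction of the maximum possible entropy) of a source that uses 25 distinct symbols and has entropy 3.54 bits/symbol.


H_max = log2(K) = log2(25) = 4.6439 bits/symbol. Redundancy = 1 - H/H_max = 1 - 3.54/4.6439 = 1 - 0.7623 = 0.2377

0.2377


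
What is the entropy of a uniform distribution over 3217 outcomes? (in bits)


H = log2(n) = log2(3217) = 11.6515

11.6515 bits


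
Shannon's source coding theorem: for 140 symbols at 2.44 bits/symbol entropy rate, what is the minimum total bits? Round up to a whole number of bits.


Minimum bits >= n * H = 140 * 2.44 = 341.6, rounded up to a whole number of bits = 342

342 bits


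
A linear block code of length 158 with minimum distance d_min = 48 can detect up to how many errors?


Detection capability = d_min - 1 = 48 - 1 = 47

47 errors


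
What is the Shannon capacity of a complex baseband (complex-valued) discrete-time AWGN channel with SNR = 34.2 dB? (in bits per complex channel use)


SNR_linear = 10^(34.2/10) = 2630.268; C = log2(1 + SNR_linear) = log2(1 + 2630.268) = 11.3615

11.3615 bits/channel use


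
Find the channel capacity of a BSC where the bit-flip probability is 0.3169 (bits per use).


H(p) = -p*log2(p) - (1-p)*log2(1-p) = -0.3169*log2(0.3169) - 0.6831*log2(0.6831) = 0.525389 + 0.375590 = 0.901. C = 1 - H(p) = 1 - 0.901 = 0.099

0.099 bits


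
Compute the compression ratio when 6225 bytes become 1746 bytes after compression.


Ratio = original / compressed = 6225 / 1746 = 3.5653

3.5653


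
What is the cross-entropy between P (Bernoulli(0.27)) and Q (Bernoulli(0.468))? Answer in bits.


H(P,Q) = -p*log2(q) - (1-p)*log2(1-q). -0.27*log2(0.468) = 0.295763; -0.73*log2(0.532) = 0.664666. H(P,Q) = 0.295763 + 0.664666 = 0.9604

0.9604 bits


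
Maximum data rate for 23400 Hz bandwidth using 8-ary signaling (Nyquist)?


Rate = 2 * B * log2(M) = 2 * 23400 * 3.0 = 140400.0

140400.0 bps


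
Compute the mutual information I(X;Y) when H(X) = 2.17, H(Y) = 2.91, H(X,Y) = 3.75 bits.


I(X;Y) = H(X) + H(Y) - H(X,Y) = 2.17 + 2.91 - 3.75 = 1.33

1.33 bits


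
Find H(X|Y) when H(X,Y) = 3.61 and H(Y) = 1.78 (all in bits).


H(X|Y) = H(X,Y) - H(Y) = 3.61 - 1.78 = 1.83

1.83 bits


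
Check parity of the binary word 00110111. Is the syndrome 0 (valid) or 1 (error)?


Syndrome = XOR of all bits = 0 XOR 0 XOR 1 XOR 1 XOR 0 XOR 1 XOR 1 XOR 1 = 1

1


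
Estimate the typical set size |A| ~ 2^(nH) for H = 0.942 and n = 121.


log2|A_typical| = nH = 121 * 0.942 = 113.982, so |A_typical| ~ 2^113.982 = 2.051e+34

2.051e+34


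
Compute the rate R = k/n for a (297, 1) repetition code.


Rate = k/n = 1/297

1/297


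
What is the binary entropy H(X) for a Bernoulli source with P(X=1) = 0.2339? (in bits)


H = -p*log2(p) - (1-p)*log2(1-p). -0.2339*log2(0.2339) = 0.490263; -0.7661*log2(0.7661) = 0.294485. H = 0.490263 + 0.294485 = 0.7847

0.7847 bits


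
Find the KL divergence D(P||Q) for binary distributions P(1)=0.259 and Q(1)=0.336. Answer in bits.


KL = p*log2(p/q) + (1-p)*log2((1-p)/(1-q)) = 0.259*log2(0.259/0.336) + 0.741*log2(0.741/0.664) = 0.02

0.02 bits


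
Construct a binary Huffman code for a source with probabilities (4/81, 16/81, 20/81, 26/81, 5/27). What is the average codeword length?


Huffman construction (repeatedly merge the two least-probable nodes; each merge adds 1 bit to every symbol beneath it): 4/81 + 5/27 = 19/81; 16/81 + 19/81 = 35/81; 20/81 + 26/81 = 46/81; 35/81 + 46/81 = 1. Resulting codeword lengths (in the order the probabilities were given): (3, 2, 2, 2, 3). L_avg = sum(p_i * l_i) = 4/81*3 + 16/81*2 + 20/81*2 + 26/81*2 + 5/27*3 = 181/81 = 2.2346

2.2346 bits


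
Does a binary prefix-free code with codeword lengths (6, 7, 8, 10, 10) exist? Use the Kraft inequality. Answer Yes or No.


Kraft sum = sum(2^(-l_i)) = 0.0293, need <= 1. Result: satisfied (a binary prefix-free code with these lengths exists)

Yes


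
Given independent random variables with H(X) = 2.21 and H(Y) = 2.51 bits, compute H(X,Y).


For independent variables, H(X,Y) = H(X) + H(Y) = 2.21 + 2.51 = 4.72

4.72 bits


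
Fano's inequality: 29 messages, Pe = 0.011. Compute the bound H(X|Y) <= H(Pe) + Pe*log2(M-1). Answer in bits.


H(Pe) = -Pe*log2(Pe) - (1-Pe)*log2(1-Pe) = -0.011*log2(0.011) - 0.989*log2(0.989) = 0.071570 + 0.015782 = 0.0874. Pe*log2(M-1) = 0.011*log2(28) = 0.052881. Bound = H(Pe) + Pe*log2(M-1) = 0.071570 + 0.015782 + 0.052881 = 0.1402

0.1402 bits


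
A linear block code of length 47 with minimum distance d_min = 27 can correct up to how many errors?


Correction capability = floor((d-1)/2) = floor((27-1)/2) = 13

13 errors


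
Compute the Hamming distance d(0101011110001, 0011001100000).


Count differing positions: . ^ ^ . . ^ . . ^ . . . ^ = 5 differences

5


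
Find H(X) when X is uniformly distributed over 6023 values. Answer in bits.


H = log2(n) = log2(6023) = 12.5563

12.5563 bits


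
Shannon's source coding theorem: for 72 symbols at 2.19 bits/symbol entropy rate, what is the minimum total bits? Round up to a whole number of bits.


Minimum bits >= n * H = 72 * 2.19 = 157.68, rounded up to a whole number of bits = 158

158 bits


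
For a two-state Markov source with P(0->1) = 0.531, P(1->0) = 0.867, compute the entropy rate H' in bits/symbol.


Stationary distribution: pi_0 = p10/(p01+p10) = 0.6202, pi_1 = 0.3798. Entropy rate H' = pi_0*H(p01) + pi_1*H(p10) = 0.6202*0.9972 + 0.3798*0.5656 = 0.8333

0.8333 bits/symbol


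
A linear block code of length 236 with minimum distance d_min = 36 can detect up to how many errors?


Detection capability = d_min - 1 = 36 - 1 = 35

35 errors


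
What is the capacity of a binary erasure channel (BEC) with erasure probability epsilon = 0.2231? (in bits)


C = 1 - epsilon = 1 - 0.2231 = 0.7769

0.7769 bits


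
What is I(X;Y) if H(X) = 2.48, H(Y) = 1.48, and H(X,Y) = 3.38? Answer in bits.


I(X;Y) = H(X) + H(Y) - H(X,Y) = 2.48 + 1.48 - 3.38 = 0.58

0.58 bits


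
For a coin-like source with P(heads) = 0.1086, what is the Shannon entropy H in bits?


H = -p*log2(p) - (1-p)*log2(1-p). -0.1086*log2(0.1086) = 0.347835; -0.8914*log2(0.8914) = 0.147843. H = 0.347835 + 0.147843 = 0.4957

0.4957 bits


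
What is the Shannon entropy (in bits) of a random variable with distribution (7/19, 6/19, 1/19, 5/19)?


H = -sum(p_i * log2(p_i)). Terms: -(7/19)*log2(7/19) = 0.530737; -(6/19)*log2(6/19) = 0.525147; -(1/19)*log2(1/19) = 0.223575; -(5/19)*log2(5/19) = 0.506842. H = 0.530737 + 0.525147 + 0.223575 + 0.506842 = 1.7863

1.7863 bits


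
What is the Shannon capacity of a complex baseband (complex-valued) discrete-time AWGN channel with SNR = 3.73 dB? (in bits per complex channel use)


SNR_linear = 10^(3.73/10) = 2.3605; C = log2(1 + SNR_linear) = log2(1 + 2.3605) = 1.7487

1.7487 bits/channel use


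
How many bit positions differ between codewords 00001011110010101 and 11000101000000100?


Count differing positions: ^ ^ . . ^ ^ ^ . ^ ^ . . ^ . . . ^ = 9 differences

9


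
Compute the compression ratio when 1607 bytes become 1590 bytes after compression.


Ratio = original / compressed = 1607 / 1590 = 1.0107

1.0107


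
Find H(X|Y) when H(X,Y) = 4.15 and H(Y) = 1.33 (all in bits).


H(X|Y) = H(X,Y) - H(Y) = 4.15 - 1.33 = 2.82

2.82 bits


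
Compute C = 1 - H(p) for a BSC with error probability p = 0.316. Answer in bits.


H(p) = -p*log2(p) - (1-p)*log2(1-p) = -0.316*log2(0.316) - 0.684*log2(0.684) = 0.525193 + 0.374785 = 0.9. C = 1 - H(p) = 1 - 0.9 = 0.1

0.1 bits


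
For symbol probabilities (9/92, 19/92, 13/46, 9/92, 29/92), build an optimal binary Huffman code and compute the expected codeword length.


Huffman construction (repeatedly merge the two least-probable nodes; each merge adds 1 bit to every symbol beneath it): 9/92 + 9/92 = 9/46; 9/46 + 19/92 = 37/92; 13/46 + 29/92 = 55/92; 37/92 + 55/92 = 1. Resulting codeword lengths (in the order the probabilities were given): (3, 2, 2, 3, 2). L_avg = sum(p_i * l_i) = 9/92*3 + 19/92*2 + 13/46*2 + 9/92*3 + 29/92*2 = 101/46 = 2.1957

2.1957 bits


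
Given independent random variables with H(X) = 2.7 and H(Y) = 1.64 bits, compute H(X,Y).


For independent variables, H(X,Y) = H(X) + H(Y) = 2.7 + 1.64 = 4.34

4.34 bits


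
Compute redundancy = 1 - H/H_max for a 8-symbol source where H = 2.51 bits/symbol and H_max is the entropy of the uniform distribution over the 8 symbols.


H_max = log2(K) = log2(8) = 3.0 bits/symbol. Redundancy = 1 - H/H_max = 1 - 2.51/3.0 = 1 - 0.8367 = 0.1633

0.1633


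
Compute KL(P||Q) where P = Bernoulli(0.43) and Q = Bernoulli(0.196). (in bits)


KL = p*log2(p/q) + (1-p)*log2((1-p)/(1-q)) = 0.43*log2(0.43/0.196) + 0.57*log2(0.57/0.804) = 0.2045

0.2045 bits


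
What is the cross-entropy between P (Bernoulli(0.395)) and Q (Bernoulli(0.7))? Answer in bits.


H(P,Q) = -p*log2(q) - (1-p)*log2(1-q). -0.395*log2(0.7) = 0.203256; -0.605*log2(0.3) = 1.050864. H(P,Q) = 0.203256 + 1.050864 = 1.2541

1.2541 bits


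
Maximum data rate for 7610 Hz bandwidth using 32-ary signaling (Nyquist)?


Rate = 2 * B * log2(M) = 2 * 7610 * 5.0 = 76100.0

76100.0 bps


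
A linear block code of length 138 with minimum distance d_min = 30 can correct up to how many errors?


Correction capability = floor((d-1)/2) = floor((30-1)/2) = 14

14 errors


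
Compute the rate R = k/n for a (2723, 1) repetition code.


Rate = k/n = 1/2723

1/2723


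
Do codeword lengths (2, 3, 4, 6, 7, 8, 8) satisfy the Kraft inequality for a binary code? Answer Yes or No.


Kraft sum = sum(2^(-l_i)) = 0.4688, need <= 1. Result: satisfied (a binary prefix-free code with these lengths exists)

Yes


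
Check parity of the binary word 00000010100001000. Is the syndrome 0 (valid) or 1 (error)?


Syndrome = XOR of all bits = 0 XOR 0 XOR 0 XOR 0 XOR 0 XOR 0 XOR 1 XOR 0 XOR 1 XOR 0 XOR 0 XOR 0 XOR 0 XOR 1 XOR 0 XOR 0 XOR 0 = 1

1


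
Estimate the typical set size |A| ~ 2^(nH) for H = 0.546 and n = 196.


log2|A_typical| = nH = 196 * 0.546 = 107.016, so |A_typical| ~ 2^107.016 = 1.641e+32

1.641e+32


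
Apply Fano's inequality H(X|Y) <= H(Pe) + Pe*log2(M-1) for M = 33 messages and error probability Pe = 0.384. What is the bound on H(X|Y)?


H(Pe) = -Pe*log2(Pe) - (1-Pe)*log2(1-Pe) = -0.384*log2(0.384) - 0.616*log2(0.616) = 0.530236 + 0.430583 = 0.9608. Pe*log2(M-1) = 0.384*log2(32) = 1.920000. Bound = H(Pe) + Pe*log2(M-1) = 0.530236 + 0.430583 + 1.920000 = 2.8808

2.8808 bits


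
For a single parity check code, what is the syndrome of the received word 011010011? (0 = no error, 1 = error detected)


Syndrome = XOR of all bits = 0 XOR 1 XOR 1 XOR 0 XOR 1 XOR 0 XOR 0 XOR 1 XOR 1 = 1

1


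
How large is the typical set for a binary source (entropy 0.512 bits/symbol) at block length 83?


log2|A_typical| = nH = 83 * 0.512 = 42.496, so |A_typical| ~ 2^42.496 = 6.203e+12

6.203e+12


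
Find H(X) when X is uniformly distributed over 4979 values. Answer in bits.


H = log2(n) = log2(4979) = 12.2816

12.2816 bits


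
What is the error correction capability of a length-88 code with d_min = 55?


Correction capability = floor((d-1)/2) = floor((55-1)/2) = 27

27 errors


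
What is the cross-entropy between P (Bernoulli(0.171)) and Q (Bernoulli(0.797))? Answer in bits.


H(P,Q) = -p*log2(q) - (1-p)*log2(1-q). -0.171*log2(0.797) = 0.055977; -0.829*log2(0.203) = 1.907072. H(P,Q) = 0.055977 + 1.907072 = 1.963

1.963 bits


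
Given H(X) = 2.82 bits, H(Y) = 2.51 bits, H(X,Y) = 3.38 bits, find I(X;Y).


I(X;Y) = H(X) + H(Y) - H(X,Y) = 2.82 + 2.51 - 3.38 = 1.95

1.95 bits


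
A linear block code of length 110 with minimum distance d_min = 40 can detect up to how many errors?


Detection capability = d_min - 1 = 40 - 1 = 39

39 errors


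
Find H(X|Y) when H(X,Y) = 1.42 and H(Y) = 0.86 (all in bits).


H(X|Y) = H(X,Y) - H(Y) = 1.42 - 0.86 = 0.56

0.56 bits


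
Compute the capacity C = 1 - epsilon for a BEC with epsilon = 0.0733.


C = 1 - epsilon = 1 - 0.0733 = 0.9267

0.9267 bits


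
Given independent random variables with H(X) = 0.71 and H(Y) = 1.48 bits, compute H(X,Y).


For independent variables, H(X,Y) = H(X) + H(Y) = 0.71 + 1.48 = 2.19

2.19 bits


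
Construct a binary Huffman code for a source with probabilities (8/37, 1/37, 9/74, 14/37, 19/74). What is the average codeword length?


Huffman construction (repeatedly merge the two least-probable nodes; each merge adds 1 bit to every symbol beneath it): 1/37 + 9/74 = 11/74; 11/74 + 8/37 = 27/74; 19/74 + 27/74 = 23/37; 14/37 + 23/37 = 1. Resulting codeword lengths (in the order the probabilities were given): (3, 4, 4, 1, 2). L_avg = sum(p_i * l_i) = 8/37*3 + 1/37*4 + 9/74*4 + 14/37*1 + 19/74*2 = 79/37 = 2.1351

2.1351 bits


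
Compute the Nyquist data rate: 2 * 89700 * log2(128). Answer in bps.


Rate = 2 * B * log2(M) = 2 * 89700 * 7.0 = 1255800.0

1255800.0 bps


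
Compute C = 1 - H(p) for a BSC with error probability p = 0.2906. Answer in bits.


H(p) = -p*log2(p) - (1-p)*log2(1-p) = -0.2906*log2(0.2906) - 0.7094*log2(0.7094) = 0.518109 + 0.351386 = 0.8695. C = 1 - H(p) = 1 - 0.8695 = 0.1305

0.1305 bits


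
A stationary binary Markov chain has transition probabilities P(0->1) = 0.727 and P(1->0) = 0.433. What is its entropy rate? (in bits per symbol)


Stationary distribution: pi_0 = p10/(p01+p10) = 0.3733, pi_1 = 0.6267. Entropy rate H' = pi_0*H(p01) + pi_1*H(p10) = 0.3733*0.8457 + 0.6267*0.987 = 0.9343

0.9343 bits/symbol


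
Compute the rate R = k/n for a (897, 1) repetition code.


Rate = k/n = 1/897

1/897


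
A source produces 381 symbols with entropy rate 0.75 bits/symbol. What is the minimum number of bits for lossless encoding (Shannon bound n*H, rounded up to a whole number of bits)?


Minimum bits >= n * H = 381 * 0.75 = 285.75, rounded up to a whole number of bits = 286

286 bits


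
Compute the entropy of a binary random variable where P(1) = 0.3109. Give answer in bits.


H = -p*log2(p) - (1-p)*log2(1-p). -0.3109*log2(0.3109) = 0.524015; -0.6891*log2(0.6891) = 0.370195. H = 0.524015 + 0.370195 = 0.8942

0.8942 bits


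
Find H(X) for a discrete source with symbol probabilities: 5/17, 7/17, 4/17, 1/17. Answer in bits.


H = -sum(p_i * log2(p_i)). Terms: -(5/17)*log2(5/17) = 0.519275; -(7/17)*log2(7/17) = 0.527103; -(4/17)*log2(4/17) = 0.491168; -(1/17)*log2(1/17) = 0.240439. H = 0.519275 + 0.527103 + 0.491168 + 0.240439 = 1.778

1.778 bits


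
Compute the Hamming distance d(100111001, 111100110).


Count differing positions: . ^ ^ . ^ ^ ^ ^ ^ = 7 differences

7


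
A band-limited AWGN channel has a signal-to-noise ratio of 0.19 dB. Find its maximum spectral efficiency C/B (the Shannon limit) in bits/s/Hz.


SNR_linear = 10^(0.19/10) = 1.0447; C/B = log2(1 + SNR_linear) = log2(1 + 1.0447) = 1.0319

1.0319 bits/s/Hz


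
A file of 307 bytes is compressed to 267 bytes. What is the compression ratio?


Ratio = original / compressed = 307 / 267 = 1.1498

1.1498


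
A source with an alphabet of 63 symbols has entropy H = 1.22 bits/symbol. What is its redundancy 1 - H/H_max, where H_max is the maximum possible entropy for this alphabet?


H_max = log2(K) = log2(63) = 5.9773 bits/symbol. Redundancy = 1 - H/H_max = 1 - 1.22/5.9773 = 1 - 0.2041 = 0.7959

0.7959


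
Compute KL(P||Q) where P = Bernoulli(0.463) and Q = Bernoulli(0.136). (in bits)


KL = p*log2(p/q) + (1-p)*log2((1-p)/(1-q)) = 0.463*log2(0.463/0.136) + 0.537*log2(0.537/0.864) = 0.4499

0.4499 bits


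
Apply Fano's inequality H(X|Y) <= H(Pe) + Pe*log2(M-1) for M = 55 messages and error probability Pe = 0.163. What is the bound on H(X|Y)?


H(Pe) = -Pe*log2(Pe) - (1-Pe)*log2(1-Pe) = -0.163*log2(0.163) - 0.837*log2(0.837) = 0.426580 + 0.214858 = 0.6414. Pe*log2(M-1) = 0.163*log2(54) = 0.938047. Bound = H(Pe) + Pe*log2(M-1) = 0.426580 + 0.214858 + 0.938047 = 1.5795

1.5795 bits


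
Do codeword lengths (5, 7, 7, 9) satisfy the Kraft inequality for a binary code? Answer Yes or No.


Kraft sum = sum(2^(-l_i)) = 0.0488, need <= 1. Result: satisfied (a binary prefix-free code with these lengths exists)

Yes


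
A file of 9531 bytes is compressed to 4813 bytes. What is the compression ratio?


Ratio = original / compressed = 9531 / 4813 = 1.9803

1.9803


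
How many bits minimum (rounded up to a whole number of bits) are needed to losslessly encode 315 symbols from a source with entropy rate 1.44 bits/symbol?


Minimum bits >= n * H = 315 * 1.44 = 453.6, rounded up to a whole number of bits = 454

454 bits


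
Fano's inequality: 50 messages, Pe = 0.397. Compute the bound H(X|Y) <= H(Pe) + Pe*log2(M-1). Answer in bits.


H(Pe) = -Pe*log2(Pe) - (1-Pe)*log2(1-Pe) = -0.397*log2(0.397) - 0.603*log2(0.603) = 0.529117 + 0.440051 = 0.9692. Pe*log2(M-1) = 0.397*log2(49) = 2.229040. Bound = H(Pe) + Pe*log2(M-1) = 0.529117 + 0.440051 + 2.229040 = 3.1982

3.1982 bits


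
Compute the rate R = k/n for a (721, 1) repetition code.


Rate = k/n = 1/721

1/721


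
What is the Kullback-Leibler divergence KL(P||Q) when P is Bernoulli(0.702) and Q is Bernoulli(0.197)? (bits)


KL = p*log2(p/q) + (1-p)*log2((1-p)/(1-q)) = 0.702*log2(0.702/0.197) + 0.298*log2(0.298/0.803) = 0.8608

0.8608 bits


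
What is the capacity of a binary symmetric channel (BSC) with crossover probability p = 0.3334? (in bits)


H(p) = -p*log2(p) - (1-p)*log2(1-p) = -0.3334*log2(0.3334) - 0.6666*log2(0.6666) = 0.528330 + 0.390032 = 0.9184. C = 1 - H(p) = 1 - 0.9184 = 0.0816

0.0816 bits


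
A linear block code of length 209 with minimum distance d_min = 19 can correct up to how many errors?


Correction capability = floor((d-1)/2) = floor((19-1)/2) = 9

9 errors


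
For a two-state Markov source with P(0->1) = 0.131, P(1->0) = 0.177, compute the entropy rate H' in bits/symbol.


Stationary distribution: pi_0 = p10/(p01+p10) = 0.5747, pi_1 = 0.4253. Entropy rate H' = pi_0*H(p01) + pi_1*H(p10) = 0.5747*0.5602 + 0.4253*0.6735 = 0.6084

0.6084 bits/symbol


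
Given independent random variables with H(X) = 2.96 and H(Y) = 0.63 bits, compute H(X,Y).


For independent variables, H(X,Y) = H(X) + H(Y) = 2.96 + 0.63 = 3.59

3.59 bits


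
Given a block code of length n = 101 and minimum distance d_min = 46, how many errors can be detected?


Detection capability = d_min - 1 = 46 - 1 = 45

45 errors


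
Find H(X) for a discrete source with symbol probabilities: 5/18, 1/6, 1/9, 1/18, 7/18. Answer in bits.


H = -sum(p_i * log2(p_i)). Terms: -(5/18)*log2(5/18) = 0.513332; -(1/6)*log2(1/6) = 0.430827; -(1/9)*log2(1/9) = 0.352214; -(1/18)*log2(1/18) = 0.231663; -(7/18)*log2(7/18) = 0.529888. H = 0.513332 + 0.430827 + 0.352214 + 0.231663 + 0.529888 = 2.0579

2.0579 bits


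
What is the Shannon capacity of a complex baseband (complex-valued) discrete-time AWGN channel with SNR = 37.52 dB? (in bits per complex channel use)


SNR_linear = 10^(37.52/10) = 5649.3697; C = log2(1 + SNR_linear) = log2(1 + 5649.3697) = 12.4641

12.4641 bits/channel use


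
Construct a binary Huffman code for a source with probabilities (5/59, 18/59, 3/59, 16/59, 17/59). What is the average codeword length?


Huffman construction (repeatedly merge the two least-probable nodes; each merge adds 1 bit to every symbol beneath it): 3/59 + 5/59 = 8/59; 8/59 + 16/59 = 24/59; 17/59 + 18/59 = 35/59; 24/59 + 35/59 = 1. Resulting codeword lengths (in the order the probabilities were given): (3, 2, 3, 2, 2). L_avg = sum(p_i * l_i) = 5/59*3 + 18/59*2 + 3/59*3 + 16/59*2 + 17/59*2 = 126/59 = 2.1356

2.1356 bits


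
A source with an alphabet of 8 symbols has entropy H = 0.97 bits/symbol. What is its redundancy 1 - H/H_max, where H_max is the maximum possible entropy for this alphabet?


H_max = log2(K) = log2(8) = 3.0 bits/symbol. Redundancy = 1 - H/H_max = 1 - 0.97/3.0 = 1 - 0.3233 = 0.6767

0.6767


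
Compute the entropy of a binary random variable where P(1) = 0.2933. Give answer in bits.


H = -p*log2(p) - (1-p)*log2(1-p). -0.2933*log2(0.2933) = 0.519009; -0.7067*log2(0.7067) = 0.353937. H = 0.519009 + 0.353937 = 0.8729

0.8729 bits


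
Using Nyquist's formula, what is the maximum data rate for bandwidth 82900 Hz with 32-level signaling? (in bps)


Rate = 2 * B * log2(M) = 2 * 82900 * 5.0 = 829000.0

829000.0 bps


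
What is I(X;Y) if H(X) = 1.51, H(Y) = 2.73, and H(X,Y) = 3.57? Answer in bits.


I(X;Y) = H(X) + H(Y) - H(X,Y) = 1.51 + 2.73 - 3.57 = 0.67

0.67 bits


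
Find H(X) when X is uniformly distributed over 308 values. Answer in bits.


H = log2(n) = log2(308) = 8.2668

8.2668 bits


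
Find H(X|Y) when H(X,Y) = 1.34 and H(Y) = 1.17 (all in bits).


H(X|Y) = H(X,Y) - H(Y) = 1.34 - 1.17 = 0.17

0.17 bits


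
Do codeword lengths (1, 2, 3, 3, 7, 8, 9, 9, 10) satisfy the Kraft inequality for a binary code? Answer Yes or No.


Kraft sum = sum(2^(-l_i)) = 1.0166, need <= 1. Result: violated (a binary prefix-free code with these lengths cannot exist)

No


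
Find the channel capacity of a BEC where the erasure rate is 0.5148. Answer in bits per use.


C = 1 - epsilon = 1 - 0.5148 = 0.4852

0.4852 bits


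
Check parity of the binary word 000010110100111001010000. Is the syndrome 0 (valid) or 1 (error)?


Syndrome = XOR of all bits = 0 XOR 0 XOR 0 XOR 0 XOR 1 XOR 0 XOR 1 XOR 1 XOR 0 XOR 1 XOR 0 XOR 0 XOR 1 XOR 1 XOR 1 XOR 0 XOR 0 XOR 1 XOR 0 XOR 1 XOR 0 XOR 0 XOR 0 XOR 0 = 1

1


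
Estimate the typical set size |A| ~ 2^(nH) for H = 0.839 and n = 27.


log2|A_typical| = nH = 27 * 0.839 = 22.653, so |A_typical| ~ 2^22.653 = 6.595e+06

6.595e+06


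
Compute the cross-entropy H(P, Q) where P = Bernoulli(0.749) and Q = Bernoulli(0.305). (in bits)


H(P,Q) = -p*log2(q) - (1-p)*log2(1-q). -0.749*log2(0.305) = 1.283126; -0.251*log2(0.695) = 0.131754. H(P,Q) = 1.283126 + 0.131754 = 1.4149

1.4149 bits


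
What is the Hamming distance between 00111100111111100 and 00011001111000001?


Count differing positions: . . ^ . . ^ . ^ . . . ^ ^ ^ ^ . ^ = 8 differences

8


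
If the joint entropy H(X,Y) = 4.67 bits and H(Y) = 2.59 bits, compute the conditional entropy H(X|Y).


H(X|Y) = H(X,Y) - H(Y) = 4.67 - 2.59 = 2.08

2.08 bits


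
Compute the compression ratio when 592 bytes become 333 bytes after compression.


Ratio = original / compressed = 592 / 333 = 1.7778

1.7778


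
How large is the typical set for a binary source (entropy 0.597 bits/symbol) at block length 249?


log2|A_typical| = nH = 249 * 0.597 = 148.653, so |A_typical| ~ 2^148.653 = 5.611e+44

5.611e+44


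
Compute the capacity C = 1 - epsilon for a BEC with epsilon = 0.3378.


C = 1 - epsilon = 1 - 0.3378 = 0.6622

0.6622 bits


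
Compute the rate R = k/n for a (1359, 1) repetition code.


Rate = k/n = 1/1359

1/1359


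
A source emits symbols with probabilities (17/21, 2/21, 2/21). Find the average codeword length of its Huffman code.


Huffman construction (repeatedly merge the two least-probable nodes; each merge adds 1 bit to every symbol beneath it): 2/21 + 2/21 = 4/21; 4/21 + 17/21 = 1. Resulting codeword lengths (in the order the probabilities were given): (1, 2, 2). L_avg = sum(p_i * l_i) = 17/21*1 + 2/21*2 + 2/21*2 = 25/21 = 1.1905

1.1905 bits


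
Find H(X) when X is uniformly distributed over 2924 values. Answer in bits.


H = log2(n) = log2(2924) = 11.5137

11.5137 bits


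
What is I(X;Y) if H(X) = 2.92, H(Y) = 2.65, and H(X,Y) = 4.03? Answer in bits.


I(X;Y) = H(X) + H(Y) - H(X,Y) = 2.92 + 2.65 - 4.03 = 1.54

1.54 bits


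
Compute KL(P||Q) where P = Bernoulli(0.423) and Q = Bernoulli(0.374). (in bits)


KL = p*log2(p/q) + (1-p)*log2((1-p)/(1-q)) = 0.423*log2(0.423/0.374) + 0.577*log2(0.577/0.626) = 0.0073

0.0073 bits


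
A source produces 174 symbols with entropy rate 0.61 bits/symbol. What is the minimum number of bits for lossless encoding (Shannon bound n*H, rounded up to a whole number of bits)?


Minimum bits >= n * H = 174 * 0.61 = 106.14, rounded up to a whole number of bits = 107

107 bits


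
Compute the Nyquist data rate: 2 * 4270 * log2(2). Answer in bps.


Rate = 2 * B * log2(M) = 2 * 4270 * 1.0 = 8540.0

8540.0 bps


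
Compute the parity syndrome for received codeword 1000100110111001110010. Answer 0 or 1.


Syndrome = XOR of all bits = 1 XOR 0 XOR 0 XOR 0 XOR 1 XOR 0 XOR 0 XOR 1 XOR 1 XOR 0 XOR 1 XOR 1 XOR 1 XOR 0 XOR 0 XOR 1 XOR 1 XOR 1 XOR 0 XOR 0 XOR 1 XOR 0 = 1

1


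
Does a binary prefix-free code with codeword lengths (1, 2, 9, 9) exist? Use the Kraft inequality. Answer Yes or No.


Kraft sum = sum(2^(-l_i)) = 0.7539, need <= 1. Result: satisfied (a binary prefix-free code with these lengths exists)

Yes


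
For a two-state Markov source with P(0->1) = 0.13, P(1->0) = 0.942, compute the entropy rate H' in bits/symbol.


Stationary distribution: pi_0 = p10/(p01+p10) = 0.8787, pi_1 = 0.1213. Entropy rate H' = pi_0*H(p01) + pi_1*H(p10) = 0.8787*0.5574 + 0.1213*0.3195 = 0.5286

0.5286 bits/symbol


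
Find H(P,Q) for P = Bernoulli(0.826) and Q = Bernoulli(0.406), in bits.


H(P,Q) = -p*log2(q) - (1-p)*log2(1-q). -0.826*log2(0.406) = 1.074170; -0.174*log2(0.594) = 0.130755. H(P,Q) = 1.074170 + 0.130755 = 1.2049

1.2049 bits


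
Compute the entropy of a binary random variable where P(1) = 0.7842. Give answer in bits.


H = -p*log2(p) - (1-p)*log2(1-p). -0.7842*log2(0.7842) = 0.275024; -0.2158*log2(0.2158) = 0.477400. H = 0.275024 + 0.477400 = 0.7524

0.7524 bits


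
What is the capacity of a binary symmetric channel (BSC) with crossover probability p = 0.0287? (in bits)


H(p) = -p*log2(p) - (1-p)*log2(1-p) = -0.0287*log2(0.0287) - 0.9713*log2(0.9713) = 0.147025 + 0.040805 = 0.1878. C = 1 - H(p) = 1 - 0.1878 = 0.8122

0.8122 bits


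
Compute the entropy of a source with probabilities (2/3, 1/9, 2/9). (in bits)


H = -sum(p_i * log2(p_i)). Terms: -(2/3)*log2(2/3) = 0.389975; -(1/9)*log2(1/9) = 0.352214; -(2/9)*log2(2/9) = 0.482206. H = 0.389975 + 0.352214 + 0.482206 = 1.2244

1.2244 bits


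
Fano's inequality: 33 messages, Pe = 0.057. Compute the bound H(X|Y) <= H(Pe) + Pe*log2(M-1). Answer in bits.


H(Pe) = -Pe*log2(Pe) - (1-Pe)*log2(1-Pe) = -0.057*log2(0.057) - 0.943*log2(0.943) = 0.235575 + 0.079844 = 0.3154. Pe*log2(M-1) = 0.057*log2(32) = 0.285000. Bound = H(Pe) + Pe*log2(M-1) = 0.235575 + 0.079844 + 0.285000 = 0.6004

0.6004 bits


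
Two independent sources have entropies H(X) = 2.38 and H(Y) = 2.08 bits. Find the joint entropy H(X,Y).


For independent variables, H(X,Y) = H(X) + H(Y) = 2.38 + 2.08 = 4.46

4.46 bits


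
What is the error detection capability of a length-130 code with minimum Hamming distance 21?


Detection capability = d_min - 1 = 21 - 1 = 20

20 errors


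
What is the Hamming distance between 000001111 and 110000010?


Count differing positions: ^ ^ . . . ^ ^ . ^ = 5 differences

5


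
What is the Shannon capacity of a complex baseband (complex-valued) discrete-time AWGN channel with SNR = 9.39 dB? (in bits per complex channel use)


SNR_linear = 10^(9.39/10) = 8.6896; C = log2(1 + SNR_linear) = log2(1 + 8.6896) = 3.2764

3.2764 bits/channel use


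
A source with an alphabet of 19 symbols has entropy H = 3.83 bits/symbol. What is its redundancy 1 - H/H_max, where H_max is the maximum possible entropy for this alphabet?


H_max = log2(K) = log2(19) = 4.2479 bits/symbol. Redundancy = 1 - H/H_max = 1 - 3.83/4.2479 = 1 - 0.9016 = 0.0984

0.0984


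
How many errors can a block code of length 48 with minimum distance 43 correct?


Correction capability = floor((d-1)/2) = floor((43-1)/2) = 21

21 errors


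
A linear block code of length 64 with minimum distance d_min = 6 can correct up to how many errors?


Correction capability = floor((d-1)/2) = floor((6-1)/2) = 2

2 errors


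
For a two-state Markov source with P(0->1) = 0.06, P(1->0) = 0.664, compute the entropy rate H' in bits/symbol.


Stationary distribution: pi_0 = p10/(p01+p10) = 0.9171, pi_1 = 0.0829. Entropy rate H' = pi_0*H(p01) + pi_1*H(p10) = 0.9171*0.3274 + 0.0829*0.9209 = 0.3766

0.3766 bits/symbol


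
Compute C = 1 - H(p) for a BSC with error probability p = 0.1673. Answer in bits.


H(p) = -p*log2(p) - (1-p)*log2(1-p) = -0.1673*log2(0.1673) - 0.8327*log2(0.8327) = 0.431549 + 0.219942 = 0.6515. C = 1 - H(p) = 1 - 0.6515 = 0.3485

0.3485 bits


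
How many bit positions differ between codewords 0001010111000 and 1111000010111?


Count differing positions: ^ ^ ^ . . ^ . ^ . ^ ^ ^ ^ = 9 differences

9


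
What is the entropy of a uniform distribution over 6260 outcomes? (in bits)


H = log2(n) = log2(6260) = 12.6119

12.6119 bits


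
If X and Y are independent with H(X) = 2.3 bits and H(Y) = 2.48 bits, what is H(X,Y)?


For independent variables, H(X,Y) = H(X) + H(Y) = 2.3 + 2.48 = 4.78

4.78 bits


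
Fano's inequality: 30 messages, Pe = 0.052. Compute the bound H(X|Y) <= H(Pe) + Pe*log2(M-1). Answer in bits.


H(Pe) = -Pe*log2(Pe) - (1-Pe)*log2(1-Pe) = -0.052*log2(0.052) - 0.948*log2(0.948) = 0.221798 + 0.073035 = 0.2948. Pe*log2(M-1) = 0.052*log2(29) = 0.252615. Bound = H(Pe) + Pe*log2(M-1) = 0.221798 + 0.073035 + 0.252615 = 0.5474

0.5474 bits


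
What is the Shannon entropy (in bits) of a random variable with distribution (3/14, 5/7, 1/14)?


H = -sum(p_i * log2(p_i)). Terms: -(3/14)*log2(3/14) = 0.476227; -(5/7)*log2(5/7) = 0.346733; -(1/14)*log2(1/14) = 0.271954. H = 0.476227 + 0.346733 + 0.271954 = 1.0949

1.0949 bits


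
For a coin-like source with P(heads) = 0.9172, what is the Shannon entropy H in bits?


H = -p*log2(p) - (1-p)*log2(1-p). -0.9172*log2(0.9172) = 0.114367; -0.0828*log2(0.0828) = 0.297602. H = 0.114367 + 0.297602 = 0.412

0.412 bits


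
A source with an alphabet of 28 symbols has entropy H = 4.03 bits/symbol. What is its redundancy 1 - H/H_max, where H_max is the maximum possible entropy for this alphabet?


H_max = log2(K) = log2(28) = 4.8074 bits/symbol. Redundancy = 1 - H/H_max = 1 - 4.03/4.8074 = 1 - 0.8383 = 0.1617

0.1617


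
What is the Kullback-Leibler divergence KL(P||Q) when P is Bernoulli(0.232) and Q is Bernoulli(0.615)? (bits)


KL = p*log2(p/q) + (1-p)*log2((1-p)/(1-q)) = 0.232*log2(0.232/0.615) + 0.768*log2(0.768/0.385) = 0.4388

0.4388 bits


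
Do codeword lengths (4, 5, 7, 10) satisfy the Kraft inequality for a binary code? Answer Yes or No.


Kraft sum = sum(2^(-l_i)) = 0.1025, need <= 1. Result: satisfied (a binary prefix-free code with these lengths exists)

Yes


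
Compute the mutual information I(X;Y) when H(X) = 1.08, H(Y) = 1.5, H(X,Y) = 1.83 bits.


I(X;Y) = H(X) + H(Y) - H(X,Y) = 1.08 + 1.5 - 1.83 = 0.75

0.75 bits


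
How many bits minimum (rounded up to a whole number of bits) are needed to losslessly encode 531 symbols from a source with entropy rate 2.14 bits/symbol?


Minimum bits >= n * H = 531 * 2.14 = 1136.34, rounded up to a whole number of bits = 1137

1137 bits


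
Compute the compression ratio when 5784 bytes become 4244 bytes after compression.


Ratio = original / compressed = 5784 / 4244 = 1.3629

1.3629


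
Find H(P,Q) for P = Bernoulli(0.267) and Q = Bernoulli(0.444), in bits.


H(P,Q) = -p*log2(q) - (1-p)*log2(1-q). -0.267*log2(0.444) = 0.312755; -0.733*log2(0.556) = 0.620736. H(P,Q) = 0.312755 + 0.620736 = 0.9335

0.9335 bits


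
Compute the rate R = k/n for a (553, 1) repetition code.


Rate = k/n = 1/553

1/553


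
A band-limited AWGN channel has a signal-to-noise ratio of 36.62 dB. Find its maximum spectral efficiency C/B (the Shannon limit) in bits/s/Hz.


SNR_linear = 10^(36.62/10) = 4591.9801; C/B = log2(1 + SNR_linear) = log2(1 + 4591.9801) = 12.1652

12.1652 bits/s/Hz


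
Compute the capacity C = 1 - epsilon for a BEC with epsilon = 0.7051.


C = 1 - epsilon = 1 - 0.7051 = 0.2949

0.2949 bits


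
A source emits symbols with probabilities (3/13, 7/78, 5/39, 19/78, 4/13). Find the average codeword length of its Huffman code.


Huffman construction (repeatedly merge the two least-probable nodes; each merge adds 1 bit to every symbol beneath it): 7/78 + 5/39 = 17/78; 17/78 + 3/13 = 35/78; 19/78 + 4/13 = 43/78; 35/78 + 43/78 = 1. Resulting codeword lengths (in the order the probabilities were given): (2, 3, 3, 2, 2). L_avg = sum(p_i * l_i) = 3/13*2 + 7/78*3 + 5/39*3 + 19/78*2 + 4/13*2 = 173/78 = 2.2179

2.2179 bits


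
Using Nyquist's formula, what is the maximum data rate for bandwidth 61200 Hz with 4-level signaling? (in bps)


Rate = 2 * B * log2(M) = 2 * 61200 * 2.0 = 244800.0

244800.0 bps


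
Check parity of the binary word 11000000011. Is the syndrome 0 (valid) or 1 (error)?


Syndrome = XOR of all bits = 1 XOR 1 XOR 0 XOR 0 XOR 0 XOR 0 XOR 0 XOR 0 XOR 0 XOR 1 XOR 1 = 0

0


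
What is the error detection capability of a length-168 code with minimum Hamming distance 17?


Detection capability = d_min - 1 = 17 - 1 = 16

16 errors


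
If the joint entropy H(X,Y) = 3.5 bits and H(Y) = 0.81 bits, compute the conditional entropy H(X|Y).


H(X|Y) = H(X,Y) - H(Y) = 3.5 - 0.81 = 2.69

2.69 bits


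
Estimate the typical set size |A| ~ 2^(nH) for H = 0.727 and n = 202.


log2|A_typical| = nH = 202 * 0.727 = 146.854, so |A_typical| ~ 2^146.854 = 1.612e+44

1.612e+44


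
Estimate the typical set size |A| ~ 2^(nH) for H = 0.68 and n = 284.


log2|A_typical| = nH = 284 * 0.68 = 193.12, so |A_typical| ~ 2^193.12 = 1.364e+58

1.364e+58


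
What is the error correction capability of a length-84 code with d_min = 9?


Correction capability = floor((d-1)/2) = floor((9-1)/2) = 4

4 errors


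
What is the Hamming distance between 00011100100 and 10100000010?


Count differing positions: ^ . ^ ^ ^ ^ . . ^ ^ . = 7 differences

7


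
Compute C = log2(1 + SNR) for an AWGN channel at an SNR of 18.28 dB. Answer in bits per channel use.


SNR_linear = 10^(18.28/10) = 67.2977; C = log2(1 + SNR_linear) = log2(1 + 67.2977) = 6.0938

6.0938 bits/channel use


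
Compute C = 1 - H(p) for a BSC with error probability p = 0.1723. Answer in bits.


H(p) = -p*log2(p) - (1-p)*log2(1-p) = -0.1723*log2(0.1723) - 0.8277*log2(0.8277) = 0.437126 + 0.225813 = 0.6629. C = 1 - H(p) = 1 - 0.6629 = 0.3371

0.3371 bits


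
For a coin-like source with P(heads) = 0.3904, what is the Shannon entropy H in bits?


H = -p*log2(p) - (1-p)*log2(1-p). -0.3904*log2(0.3904) = 0.529763; -0.6096*log2(0.6096) = 0.435294. H = 0.529763 + 0.435294 = 0.9651

0.9651 bits


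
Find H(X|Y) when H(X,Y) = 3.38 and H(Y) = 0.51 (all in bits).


H(X|Y) = H(X,Y) - H(Y) = 3.38 - 0.51 = 2.87

2.87 bits


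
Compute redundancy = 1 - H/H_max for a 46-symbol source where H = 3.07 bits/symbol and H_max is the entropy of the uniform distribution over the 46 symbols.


H_max = log2(K) = log2(46) = 5.5236 bits/symbol. Redundancy = 1 - H/H_max = 1 - 3.07/5.5236 = 1 - 0.5558 = 0.4442

0.4442


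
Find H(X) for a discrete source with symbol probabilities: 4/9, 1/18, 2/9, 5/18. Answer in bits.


H = -sum(p_i * log2(p_i)). Terms: -(4/9)*log2(4/9) = 0.519967; -(1/18)*log2(1/18) = 0.231663; -(2/9)*log2(2/9) = 0.482206; -(5/18)*log2(5/18) = 0.513332. H = 0.519967 + 0.231663 + 0.482206 + 0.513332 = 1.7472

1.7472 bits


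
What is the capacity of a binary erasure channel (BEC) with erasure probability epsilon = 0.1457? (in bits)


C = 1 - epsilon = 1 - 0.1457 = 0.8543

0.8543 bits


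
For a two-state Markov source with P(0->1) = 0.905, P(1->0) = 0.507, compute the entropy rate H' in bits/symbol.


Stationary distribution: pi_0 = p10/(p01+p10) = 0.3591, pi_1 = 0.6409. Entropy rate H' = pi_0*H(p01) + pi_1*H(p10) = 0.3591*0.4529 + 0.6409*0.9999 = 0.8035

0.8035 bits/symbol


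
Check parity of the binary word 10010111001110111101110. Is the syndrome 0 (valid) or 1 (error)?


Syndrome = XOR of all bits = 1 XOR 0 XOR 0 XOR 1 XOR 0 XOR 1 XOR 1 XOR 1 XOR 0 XOR 0 XOR 1 XOR 1 XOR 1 XOR 0 XOR 1 XOR 1 XOR 1 XOR 1 XOR 0 XOR 1 XOR 1 XOR 1 XOR 0 = 1

1


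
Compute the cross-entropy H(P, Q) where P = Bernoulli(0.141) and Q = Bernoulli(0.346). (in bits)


H(P,Q) = -p*log2(q) - (1-p)*log2(1-q). -0.141*log2(0.346) = 0.215893; -0.859*log2(0.654) = 0.526256. H(P,Q) = 0.215893 + 0.526256 = 0.7421

0.7421 bits


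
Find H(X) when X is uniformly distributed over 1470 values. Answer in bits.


H = log2(n) = log2(1470) = 10.5216

10.5216 bits


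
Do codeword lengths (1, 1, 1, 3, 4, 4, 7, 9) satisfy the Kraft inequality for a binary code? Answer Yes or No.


Kraft sum = sum(2^(-l_i)) = 1.7598, need <= 1. Result: violated (a binary prefix-free code with these lengths cannot exist)

No


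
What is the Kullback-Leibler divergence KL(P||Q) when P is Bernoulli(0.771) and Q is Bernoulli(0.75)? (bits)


KL = p*log2(p/q) + (1-p)*log2((1-p)/(1-q)) = 0.771*log2(0.771/0.75) + 0.229*log2(0.229/0.25) = 0.0017

0.0017 bits


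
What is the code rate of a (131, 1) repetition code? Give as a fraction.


Rate = k/n = 1/131

1/131


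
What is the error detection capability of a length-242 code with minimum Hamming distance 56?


Detection capability = d_min - 1 = 56 - 1 = 55

55 errors


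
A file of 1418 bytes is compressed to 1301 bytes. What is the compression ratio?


Ratio = original / compressed = 1418 / 1301 = 1.0899

1.0899


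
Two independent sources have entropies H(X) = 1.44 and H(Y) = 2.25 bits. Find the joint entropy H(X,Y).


For independent variables, H(X,Y) = H(X) + H(Y) = 1.44 + 2.25 = 3.69

3.69 bits


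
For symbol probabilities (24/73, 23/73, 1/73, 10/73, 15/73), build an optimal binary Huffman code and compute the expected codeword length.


Huffman construction (repeatedly merge the two least-probable nodes; each merge adds 1 bit to every symbol beneath it): 1/73 + 10/73 = 11/73; 11/73 + 15/73 = 26/73; 23/73 + 24/73 = 47/73; 26/73 + 47/73 = 1. Resulting codeword lengths (in the order the probabilities were given): (2, 2, 3, 3, 2). L_avg = sum(p_i * l_i) = 24/73*2 + 23/73*2 + 1/73*3 + 10/73*3 + 15/73*2 = 157/73 = 2.1507

2.1507 bits


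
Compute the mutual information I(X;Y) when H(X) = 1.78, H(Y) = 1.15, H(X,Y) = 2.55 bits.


I(X;Y) = H(X) + H(Y) - H(X,Y) = 1.78 + 1.15 - 2.55 = 0.38

0.38 bits


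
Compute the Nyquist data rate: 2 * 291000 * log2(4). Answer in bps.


Rate = 2 * B * log2(M) = 2 * 291000 * 2.0 = 1164000.0

1164000.0 bps


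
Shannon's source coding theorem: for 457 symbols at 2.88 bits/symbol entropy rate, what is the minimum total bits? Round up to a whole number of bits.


Minimum bits >= n * H = 457 * 2.88 = 1316.16, rounded up to a whole number of bits = 1317

1317 bits


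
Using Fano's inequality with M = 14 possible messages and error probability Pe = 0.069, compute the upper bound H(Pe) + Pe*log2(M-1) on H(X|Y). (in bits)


H(Pe) = -Pe*log2(Pe) - (1-Pe)*log2(1-Pe) = -0.069*log2(0.069) - 0.931*log2(0.931) = 0.266151 + 0.096030 = 0.3622. Pe*log2(M-1) = 0.069*log2(13) = 0.255330. Bound = H(Pe) + Pe*log2(M-1) = 0.266151 + 0.096030 + 0.255330 = 0.6175

0.6175 bits


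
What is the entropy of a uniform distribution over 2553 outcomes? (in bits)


H = log2(n) = log2(2553) = 11.318

11.318 bits
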